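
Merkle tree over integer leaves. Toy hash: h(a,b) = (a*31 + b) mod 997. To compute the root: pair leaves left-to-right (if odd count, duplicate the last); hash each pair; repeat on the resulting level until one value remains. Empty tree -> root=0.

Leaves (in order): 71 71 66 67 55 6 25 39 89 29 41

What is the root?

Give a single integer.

L0: [71, 71, 66, 67, 55, 6, 25, 39, 89, 29, 41]
L1: h(71,71)=(71*31+71)%997=278 h(66,67)=(66*31+67)%997=119 h(55,6)=(55*31+6)%997=714 h(25,39)=(25*31+39)%997=814 h(89,29)=(89*31+29)%997=794 h(41,41)=(41*31+41)%997=315 -> [278, 119, 714, 814, 794, 315]
L2: h(278,119)=(278*31+119)%997=761 h(714,814)=(714*31+814)%997=17 h(794,315)=(794*31+315)%997=4 -> [761, 17, 4]
L3: h(761,17)=(761*31+17)%997=677 h(4,4)=(4*31+4)%997=128 -> [677, 128]
L4: h(677,128)=(677*31+128)%997=178 -> [178]

Answer: 178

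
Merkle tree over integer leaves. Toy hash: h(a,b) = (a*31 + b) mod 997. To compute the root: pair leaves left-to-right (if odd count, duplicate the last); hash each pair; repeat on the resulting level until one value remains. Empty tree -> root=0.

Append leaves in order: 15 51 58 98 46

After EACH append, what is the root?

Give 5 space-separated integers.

Answer: 15 516 903 943 565

Derivation:
After append 15 (leaves=[15]):
  L0: [15]
  root=15
After append 51 (leaves=[15, 51]):
  L0: [15, 51]
  L1: h(15,51)=(15*31+51)%997=516 -> [516]
  root=516
After append 58 (leaves=[15, 51, 58]):
  L0: [15, 51, 58]
  L1: h(15,51)=(15*31+51)%997=516 h(58,58)=(58*31+58)%997=859 -> [516, 859]
  L2: h(516,859)=(516*31+859)%997=903 -> [903]
  root=903
After append 98 (leaves=[15, 51, 58, 98]):
  L0: [15, 51, 58, 98]
  L1: h(15,51)=(15*31+51)%997=516 h(58,98)=(58*31+98)%997=899 -> [516, 899]
  L2: h(516,899)=(516*31+899)%997=943 -> [943]
  root=943
After append 46 (leaves=[15, 51, 58, 98, 46]):
  L0: [15, 51, 58, 98, 46]
  L1: h(15,51)=(15*31+51)%997=516 h(58,98)=(58*31+98)%997=899 h(46,46)=(46*31+46)%997=475 -> [516, 899, 475]
  L2: h(516,899)=(516*31+899)%997=943 h(475,475)=(475*31+475)%997=245 -> [943, 245]
  L3: h(943,245)=(943*31+245)%997=565 -> [565]
  root=565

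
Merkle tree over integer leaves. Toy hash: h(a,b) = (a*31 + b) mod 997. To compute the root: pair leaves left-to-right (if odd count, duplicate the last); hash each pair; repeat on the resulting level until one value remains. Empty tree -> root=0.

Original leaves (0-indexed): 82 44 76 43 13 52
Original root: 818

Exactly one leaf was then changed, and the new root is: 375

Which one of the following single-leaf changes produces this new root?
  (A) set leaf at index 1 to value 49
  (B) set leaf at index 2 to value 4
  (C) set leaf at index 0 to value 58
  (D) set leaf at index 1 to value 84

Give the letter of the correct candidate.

Original leaves: [82, 44, 76, 43, 13, 52]
Target new root: 375
Try each candidate change and compute the resulting root:
Candidate A: set leaf[1] = 49 -> leaves = [82, 49, 76, 43, 13, 52]
  L0: [82, 49, 76, 43, 13, 52]
  L1: h(82,49)=(82*31+49)%997=597 h(76,43)=(76*31+43)%997=405 h(13,52)=(13*31+52)%997=455 -> [597, 405, 455]
  L2: h(597,405)=(597*31+405)%997=966 h(455,455)=(455*31+455)%997=602 -> [966, 602]
  L3: h(966,602)=(966*31+602)%997=638 -> [638]
  root = 638 != target 375
Candidate B: set leaf[2] = 4 -> leaves = [82, 44, 4, 43, 13, 52]
  L0: [82, 44, 4, 43, 13, 52]
  L1: h(82,44)=(82*31+44)%997=592 h(4,43)=(4*31+43)%997=167 h(13,52)=(13*31+52)%997=455 -> [592, 167, 455]
  L2: h(592,167)=(592*31+167)%997=573 h(455,455)=(455*31+455)%997=602 -> [573, 602]
  L3: h(573,602)=(573*31+602)%997=419 -> [419]
  root = 419 != target 375
Candidate C: set leaf[0] = 58 -> leaves = [58, 44, 76, 43, 13, 52]
  L0: [58, 44, 76, 43, 13, 52]
  L1: h(58,44)=(58*31+44)%997=845 h(76,43)=(76*31+43)%997=405 h(13,52)=(13*31+52)%997=455 -> [845, 405, 455]
  L2: h(845,405)=(845*31+405)%997=678 h(455,455)=(455*31+455)%997=602 -> [678, 602]
  L3: h(678,602)=(678*31+602)%997=683 -> [683]
  root = 683 != target 375
Candidate D: set leaf[1] = 84 -> leaves = [82, 84, 76, 43, 13, 52]
  L0: [82, 84, 76, 43, 13, 52]
  L1: h(82,84)=(82*31+84)%997=632 h(76,43)=(76*31+43)%997=405 h(13,52)=(13*31+52)%997=455 -> [632, 405, 455]
  L2: h(632,405)=(632*31+405)%997=57 h(455,455)=(455*31+455)%997=602 -> [57, 602]
  L3: h(57,602)=(57*31+602)%997=375 -> [375]
  root = 375 == target 375  ** MATCH **
Candidate D produces the target root.

Answer: D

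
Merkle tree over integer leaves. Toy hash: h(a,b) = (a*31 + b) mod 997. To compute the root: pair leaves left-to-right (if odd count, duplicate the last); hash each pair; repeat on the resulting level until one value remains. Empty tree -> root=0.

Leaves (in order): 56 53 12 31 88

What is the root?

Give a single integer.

L0: [56, 53, 12, 31, 88]
L1: h(56,53)=(56*31+53)%997=792 h(12,31)=(12*31+31)%997=403 h(88,88)=(88*31+88)%997=822 -> [792, 403, 822]
L2: h(792,403)=(792*31+403)%997=30 h(822,822)=(822*31+822)%997=382 -> [30, 382]
L3: h(30,382)=(30*31+382)%997=315 -> [315]

Answer: 315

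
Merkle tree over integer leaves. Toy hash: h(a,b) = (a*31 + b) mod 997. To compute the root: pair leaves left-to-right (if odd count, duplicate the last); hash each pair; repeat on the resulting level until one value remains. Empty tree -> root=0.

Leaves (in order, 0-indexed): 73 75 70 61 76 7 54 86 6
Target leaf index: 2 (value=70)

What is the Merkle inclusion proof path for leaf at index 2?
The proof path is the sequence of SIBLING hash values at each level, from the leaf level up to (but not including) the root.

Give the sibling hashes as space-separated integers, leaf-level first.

L0 (leaves): [73, 75, 70, 61, 76, 7, 54, 86, 6], target index=2
L1: h(73,75)=(73*31+75)%997=344 [pair 0] h(70,61)=(70*31+61)%997=237 [pair 1] h(76,7)=(76*31+7)%997=369 [pair 2] h(54,86)=(54*31+86)%997=763 [pair 3] h(6,6)=(6*31+6)%997=192 [pair 4] -> [344, 237, 369, 763, 192]
  Sibling for proof at L0: 61
L2: h(344,237)=(344*31+237)%997=931 [pair 0] h(369,763)=(369*31+763)%997=238 [pair 1] h(192,192)=(192*31+192)%997=162 [pair 2] -> [931, 238, 162]
  Sibling for proof at L1: 344
L3: h(931,238)=(931*31+238)%997=186 [pair 0] h(162,162)=(162*31+162)%997=199 [pair 1] -> [186, 199]
  Sibling for proof at L2: 238
L4: h(186,199)=(186*31+199)%997=980 [pair 0] -> [980]
  Sibling for proof at L3: 199
Root: 980
Proof path (sibling hashes from leaf to root): [61, 344, 238, 199]

Answer: 61 344 238 199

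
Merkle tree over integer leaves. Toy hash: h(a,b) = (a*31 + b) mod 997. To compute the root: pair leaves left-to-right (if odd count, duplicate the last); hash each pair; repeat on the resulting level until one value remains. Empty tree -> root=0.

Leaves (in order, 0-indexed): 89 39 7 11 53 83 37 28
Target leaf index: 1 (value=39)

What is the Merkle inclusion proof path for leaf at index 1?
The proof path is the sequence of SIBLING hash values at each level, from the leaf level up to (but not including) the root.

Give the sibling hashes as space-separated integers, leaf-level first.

Answer: 89 228 843

Derivation:
L0 (leaves): [89, 39, 7, 11, 53, 83, 37, 28], target index=1
L1: h(89,39)=(89*31+39)%997=804 [pair 0] h(7,11)=(7*31+11)%997=228 [pair 1] h(53,83)=(53*31+83)%997=729 [pair 2] h(37,28)=(37*31+28)%997=178 [pair 3] -> [804, 228, 729, 178]
  Sibling for proof at L0: 89
L2: h(804,228)=(804*31+228)%997=227 [pair 0] h(729,178)=(729*31+178)%997=843 [pair 1] -> [227, 843]
  Sibling for proof at L1: 228
L3: h(227,843)=(227*31+843)%997=901 [pair 0] -> [901]
  Sibling for proof at L2: 843
Root: 901
Proof path (sibling hashes from leaf to root): [89, 228, 843]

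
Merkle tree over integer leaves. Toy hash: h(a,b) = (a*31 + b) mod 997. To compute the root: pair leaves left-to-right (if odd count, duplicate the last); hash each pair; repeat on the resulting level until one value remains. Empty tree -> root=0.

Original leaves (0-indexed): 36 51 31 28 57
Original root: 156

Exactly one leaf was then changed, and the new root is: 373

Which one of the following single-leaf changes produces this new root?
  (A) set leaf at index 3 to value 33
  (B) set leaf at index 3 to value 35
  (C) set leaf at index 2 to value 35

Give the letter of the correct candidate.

Original leaves: [36, 51, 31, 28, 57]
Target new root: 373
Try each candidate change and compute the resulting root:
Candidate A: set leaf[3] = 33 -> leaves = [36, 51, 31, 33, 57]
  L0: [36, 51, 31, 33, 57]
  L1: h(36,51)=(36*31+51)%997=170 h(31,33)=(31*31+33)%997=994 h(57,57)=(57*31+57)%997=827 -> [170, 994, 827]
  L2: h(170,994)=(170*31+994)%997=282 h(827,827)=(827*31+827)%997=542 -> [282, 542]
  L3: h(282,542)=(282*31+542)%997=311 -> [311]
  root = 311 != target 373
Candidate B: set leaf[3] = 35 -> leaves = [36, 51, 31, 35, 57]
  L0: [36, 51, 31, 35, 57]
  L1: h(36,51)=(36*31+51)%997=170 h(31,35)=(31*31+35)%997=996 h(57,57)=(57*31+57)%997=827 -> [170, 996, 827]
  L2: h(170,996)=(170*31+996)%997=284 h(827,827)=(827*31+827)%997=542 -> [284, 542]
  L3: h(284,542)=(284*31+542)%997=373 -> [373]
  root = 373 == target 373  ** MATCH **
Candidate C: set leaf[2] = 35 -> leaves = [36, 51, 35, 28, 57]
  L0: [36, 51, 35, 28, 57]
  L1: h(36,51)=(36*31+51)%997=170 h(35,28)=(35*31+28)%997=116 h(57,57)=(57*31+57)%997=827 -> [170, 116, 827]
  L2: h(170,116)=(170*31+116)%997=401 h(827,827)=(827*31+827)%997=542 -> [401, 542]
  L3: h(401,542)=(401*31+542)%997=12 -> [12]
  root = 12 != target 373
Candidate B produces the target root.

Answer: B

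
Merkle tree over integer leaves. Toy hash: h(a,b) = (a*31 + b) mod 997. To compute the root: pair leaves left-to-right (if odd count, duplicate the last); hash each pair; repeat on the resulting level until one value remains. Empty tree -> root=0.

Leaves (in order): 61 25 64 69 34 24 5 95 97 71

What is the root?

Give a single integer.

Answer: 383

Derivation:
L0: [61, 25, 64, 69, 34, 24, 5, 95, 97, 71]
L1: h(61,25)=(61*31+25)%997=919 h(64,69)=(64*31+69)%997=59 h(34,24)=(34*31+24)%997=81 h(5,95)=(5*31+95)%997=250 h(97,71)=(97*31+71)%997=87 -> [919, 59, 81, 250, 87]
L2: h(919,59)=(919*31+59)%997=632 h(81,250)=(81*31+250)%997=767 h(87,87)=(87*31+87)%997=790 -> [632, 767, 790]
L3: h(632,767)=(632*31+767)%997=419 h(790,790)=(790*31+790)%997=355 -> [419, 355]
L4: h(419,355)=(419*31+355)%997=383 -> [383]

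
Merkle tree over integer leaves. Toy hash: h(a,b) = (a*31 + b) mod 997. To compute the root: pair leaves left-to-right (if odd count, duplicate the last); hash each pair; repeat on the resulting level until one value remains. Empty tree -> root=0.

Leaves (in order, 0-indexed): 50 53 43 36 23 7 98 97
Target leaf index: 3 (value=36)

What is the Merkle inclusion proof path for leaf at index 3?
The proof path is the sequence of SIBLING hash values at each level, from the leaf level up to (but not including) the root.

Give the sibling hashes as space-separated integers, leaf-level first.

Answer: 43 606 530

Derivation:
L0 (leaves): [50, 53, 43, 36, 23, 7, 98, 97], target index=3
L1: h(50,53)=(50*31+53)%997=606 [pair 0] h(43,36)=(43*31+36)%997=372 [pair 1] h(23,7)=(23*31+7)%997=720 [pair 2] h(98,97)=(98*31+97)%997=144 [pair 3] -> [606, 372, 720, 144]
  Sibling for proof at L0: 43
L2: h(606,372)=(606*31+372)%997=215 [pair 0] h(720,144)=(720*31+144)%997=530 [pair 1] -> [215, 530]
  Sibling for proof at L1: 606
L3: h(215,530)=(215*31+530)%997=216 [pair 0] -> [216]
  Sibling for proof at L2: 530
Root: 216
Proof path (sibling hashes from leaf to root): [43, 606, 530]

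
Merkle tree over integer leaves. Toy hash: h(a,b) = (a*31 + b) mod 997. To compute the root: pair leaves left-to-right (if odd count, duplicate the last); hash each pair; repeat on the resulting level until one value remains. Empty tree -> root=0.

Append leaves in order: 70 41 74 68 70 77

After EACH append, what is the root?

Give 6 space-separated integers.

Answer: 70 217 122 116 501 725

Derivation:
After append 70 (leaves=[70]):
  L0: [70]
  root=70
After append 41 (leaves=[70, 41]):
  L0: [70, 41]
  L1: h(70,41)=(70*31+41)%997=217 -> [217]
  root=217
After append 74 (leaves=[70, 41, 74]):
  L0: [70, 41, 74]
  L1: h(70,41)=(70*31+41)%997=217 h(74,74)=(74*31+74)%997=374 -> [217, 374]
  L2: h(217,374)=(217*31+374)%997=122 -> [122]
  root=122
After append 68 (leaves=[70, 41, 74, 68]):
  L0: [70, 41, 74, 68]
  L1: h(70,41)=(70*31+41)%997=217 h(74,68)=(74*31+68)%997=368 -> [217, 368]
  L2: h(217,368)=(217*31+368)%997=116 -> [116]
  root=116
After append 70 (leaves=[70, 41, 74, 68, 70]):
  L0: [70, 41, 74, 68, 70]
  L1: h(70,41)=(70*31+41)%997=217 h(74,68)=(74*31+68)%997=368 h(70,70)=(70*31+70)%997=246 -> [217, 368, 246]
  L2: h(217,368)=(217*31+368)%997=116 h(246,246)=(246*31+246)%997=893 -> [116, 893]
  L3: h(116,893)=(116*31+893)%997=501 -> [501]
  root=501
After append 77 (leaves=[70, 41, 74, 68, 70, 77]):
  L0: [70, 41, 74, 68, 70, 77]
  L1: h(70,41)=(70*31+41)%997=217 h(74,68)=(74*31+68)%997=368 h(70,77)=(70*31+77)%997=253 -> [217, 368, 253]
  L2: h(217,368)=(217*31+368)%997=116 h(253,253)=(253*31+253)%997=120 -> [116, 120]
  L3: h(116,120)=(116*31+120)%997=725 -> [725]
  root=725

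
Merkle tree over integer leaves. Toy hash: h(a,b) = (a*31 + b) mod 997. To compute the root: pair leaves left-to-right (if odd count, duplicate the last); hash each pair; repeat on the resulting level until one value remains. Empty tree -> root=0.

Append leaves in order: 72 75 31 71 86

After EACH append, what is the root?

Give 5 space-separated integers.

Answer: 72 313 725 765 115

Derivation:
After append 72 (leaves=[72]):
  L0: [72]
  root=72
After append 75 (leaves=[72, 75]):
  L0: [72, 75]
  L1: h(72,75)=(72*31+75)%997=313 -> [313]
  root=313
After append 31 (leaves=[72, 75, 31]):
  L0: [72, 75, 31]
  L1: h(72,75)=(72*31+75)%997=313 h(31,31)=(31*31+31)%997=992 -> [313, 992]
  L2: h(313,992)=(313*31+992)%997=725 -> [725]
  root=725
After append 71 (leaves=[72, 75, 31, 71]):
  L0: [72, 75, 31, 71]
  L1: h(72,75)=(72*31+75)%997=313 h(31,71)=(31*31+71)%997=35 -> [313, 35]
  L2: h(313,35)=(313*31+35)%997=765 -> [765]
  root=765
After append 86 (leaves=[72, 75, 31, 71, 86]):
  L0: [72, 75, 31, 71, 86]
  L1: h(72,75)=(72*31+75)%997=313 h(31,71)=(31*31+71)%997=35 h(86,86)=(86*31+86)%997=758 -> [313, 35, 758]
  L2: h(313,35)=(313*31+35)%997=765 h(758,758)=(758*31+758)%997=328 -> [765, 328]
  L3: h(765,328)=(765*31+328)%997=115 -> [115]
  root=115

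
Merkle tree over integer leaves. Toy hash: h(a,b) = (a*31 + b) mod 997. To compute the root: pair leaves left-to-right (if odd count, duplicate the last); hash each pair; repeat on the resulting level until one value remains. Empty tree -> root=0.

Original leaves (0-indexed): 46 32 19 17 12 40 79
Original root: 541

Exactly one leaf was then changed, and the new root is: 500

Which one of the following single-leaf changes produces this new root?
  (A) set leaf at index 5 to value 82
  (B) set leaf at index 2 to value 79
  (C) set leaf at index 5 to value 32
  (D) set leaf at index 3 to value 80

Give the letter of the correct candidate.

Original leaves: [46, 32, 19, 17, 12, 40, 79]
Target new root: 500
Try each candidate change and compute the resulting root:
Candidate A: set leaf[5] = 82 -> leaves = [46, 32, 19, 17, 12, 82, 79]
  L0: [46, 32, 19, 17, 12, 82, 79]
  L1: h(46,32)=(46*31+32)%997=461 h(19,17)=(19*31+17)%997=606 h(12,82)=(12*31+82)%997=454 h(79,79)=(79*31+79)%997=534 -> [461, 606, 454, 534]
  L2: h(461,606)=(461*31+606)%997=939 h(454,534)=(454*31+534)%997=650 -> [939, 650]
  L3: h(939,650)=(939*31+650)%997=846 -> [846]
  root = 846 != target 500
Candidate B: set leaf[2] = 79 -> leaves = [46, 32, 79, 17, 12, 40, 79]
  L0: [46, 32, 79, 17, 12, 40, 79]
  L1: h(46,32)=(46*31+32)%997=461 h(79,17)=(79*31+17)%997=472 h(12,40)=(12*31+40)%997=412 h(79,79)=(79*31+79)%997=534 -> [461, 472, 412, 534]
  L2: h(461,472)=(461*31+472)%997=805 h(412,534)=(412*31+534)%997=345 -> [805, 345]
  L3: h(805,345)=(805*31+345)%997=375 -> [375]
  root = 375 != target 500
Candidate C: set leaf[5] = 32 -> leaves = [46, 32, 19, 17, 12, 32, 79]
  L0: [46, 32, 19, 17, 12, 32, 79]
  L1: h(46,32)=(46*31+32)%997=461 h(19,17)=(19*31+17)%997=606 h(12,32)=(12*31+32)%997=404 h(79,79)=(79*31+79)%997=534 -> [461, 606, 404, 534]
  L2: h(461,606)=(461*31+606)%997=939 h(404,534)=(404*31+534)%997=97 -> [939, 97]
  L3: h(939,97)=(939*31+97)%997=293 -> [293]
  root = 293 != target 500
Candidate D: set leaf[3] = 80 -> leaves = [46, 32, 19, 80, 12, 40, 79]
  L0: [46, 32, 19, 80, 12, 40, 79]
  L1: h(46,32)=(46*31+32)%997=461 h(19,80)=(19*31+80)%997=669 h(12,40)=(12*31+40)%997=412 h(79,79)=(79*31+79)%997=534 -> [461, 669, 412, 534]
  L2: h(461,669)=(461*31+669)%997=5 h(412,534)=(412*31+534)%997=345 -> [5, 345]
  L3: h(5,345)=(5*31+345)%997=500 -> [500]
  root = 500 == target 500  ** MATCH **
Candidate D produces the target root.

Answer: D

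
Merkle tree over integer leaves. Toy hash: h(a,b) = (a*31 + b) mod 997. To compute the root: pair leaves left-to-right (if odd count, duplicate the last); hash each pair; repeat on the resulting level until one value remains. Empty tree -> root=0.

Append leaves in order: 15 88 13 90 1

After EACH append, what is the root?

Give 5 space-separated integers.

Answer: 15 553 610 687 387

Derivation:
After append 15 (leaves=[15]):
  L0: [15]
  root=15
After append 88 (leaves=[15, 88]):
  L0: [15, 88]
  L1: h(15,88)=(15*31+88)%997=553 -> [553]
  root=553
After append 13 (leaves=[15, 88, 13]):
  L0: [15, 88, 13]
  L1: h(15,88)=(15*31+88)%997=553 h(13,13)=(13*31+13)%997=416 -> [553, 416]
  L2: h(553,416)=(553*31+416)%997=610 -> [610]
  root=610
After append 90 (leaves=[15, 88, 13, 90]):
  L0: [15, 88, 13, 90]
  L1: h(15,88)=(15*31+88)%997=553 h(13,90)=(13*31+90)%997=493 -> [553, 493]
  L2: h(553,493)=(553*31+493)%997=687 -> [687]
  root=687
After append 1 (leaves=[15, 88, 13, 90, 1]):
  L0: [15, 88, 13, 90, 1]
  L1: h(15,88)=(15*31+88)%997=553 h(13,90)=(13*31+90)%997=493 h(1,1)=(1*31+1)%997=32 -> [553, 493, 32]
  L2: h(553,493)=(553*31+493)%997=687 h(32,32)=(32*31+32)%997=27 -> [687, 27]
  L3: h(687,27)=(687*31+27)%997=387 -> [387]
  root=387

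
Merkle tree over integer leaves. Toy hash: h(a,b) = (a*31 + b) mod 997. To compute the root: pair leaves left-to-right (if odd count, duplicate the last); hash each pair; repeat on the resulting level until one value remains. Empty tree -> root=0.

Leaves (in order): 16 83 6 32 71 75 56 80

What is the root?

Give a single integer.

L0: [16, 83, 6, 32, 71, 75, 56, 80]
L1: h(16,83)=(16*31+83)%997=579 h(6,32)=(6*31+32)%997=218 h(71,75)=(71*31+75)%997=282 h(56,80)=(56*31+80)%997=819 -> [579, 218, 282, 819]
L2: h(579,218)=(579*31+218)%997=221 h(282,819)=(282*31+819)%997=588 -> [221, 588]
L3: h(221,588)=(221*31+588)%997=460 -> [460]

Answer: 460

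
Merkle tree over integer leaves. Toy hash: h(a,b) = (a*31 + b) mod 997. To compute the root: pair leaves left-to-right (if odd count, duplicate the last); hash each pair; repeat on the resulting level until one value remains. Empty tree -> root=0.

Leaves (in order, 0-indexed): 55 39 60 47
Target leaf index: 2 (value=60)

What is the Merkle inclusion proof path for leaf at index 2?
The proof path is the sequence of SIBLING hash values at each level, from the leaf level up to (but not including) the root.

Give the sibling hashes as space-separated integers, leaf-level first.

Answer: 47 747

Derivation:
L0 (leaves): [55, 39, 60, 47], target index=2
L1: h(55,39)=(55*31+39)%997=747 [pair 0] h(60,47)=(60*31+47)%997=910 [pair 1] -> [747, 910]
  Sibling for proof at L0: 47
L2: h(747,910)=(747*31+910)%997=139 [pair 0] -> [139]
  Sibling for proof at L1: 747
Root: 139
Proof path (sibling hashes from leaf to root): [47, 747]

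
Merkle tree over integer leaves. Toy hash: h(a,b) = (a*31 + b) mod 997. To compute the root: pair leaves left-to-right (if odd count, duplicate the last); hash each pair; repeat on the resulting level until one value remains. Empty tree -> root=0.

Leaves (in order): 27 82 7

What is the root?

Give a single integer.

Answer: 797

Derivation:
L0: [27, 82, 7]
L1: h(27,82)=(27*31+82)%997=919 h(7,7)=(7*31+7)%997=224 -> [919, 224]
L2: h(919,224)=(919*31+224)%997=797 -> [797]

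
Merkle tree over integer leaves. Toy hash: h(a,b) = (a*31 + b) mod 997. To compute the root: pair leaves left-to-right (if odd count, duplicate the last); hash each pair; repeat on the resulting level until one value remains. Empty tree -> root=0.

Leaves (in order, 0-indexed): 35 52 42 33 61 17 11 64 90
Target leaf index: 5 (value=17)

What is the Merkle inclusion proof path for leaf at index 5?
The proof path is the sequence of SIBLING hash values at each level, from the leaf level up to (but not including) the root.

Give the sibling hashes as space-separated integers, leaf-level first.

L0 (leaves): [35, 52, 42, 33, 61, 17, 11, 64, 90], target index=5
L1: h(35,52)=(35*31+52)%997=140 [pair 0] h(42,33)=(42*31+33)%997=338 [pair 1] h(61,17)=(61*31+17)%997=911 [pair 2] h(11,64)=(11*31+64)%997=405 [pair 3] h(90,90)=(90*31+90)%997=886 [pair 4] -> [140, 338, 911, 405, 886]
  Sibling for proof at L0: 61
L2: h(140,338)=(140*31+338)%997=690 [pair 0] h(911,405)=(911*31+405)%997=730 [pair 1] h(886,886)=(886*31+886)%997=436 [pair 2] -> [690, 730, 436]
  Sibling for proof at L1: 405
L3: h(690,730)=(690*31+730)%997=186 [pair 0] h(436,436)=(436*31+436)%997=991 [pair 1] -> [186, 991]
  Sibling for proof at L2: 690
L4: h(186,991)=(186*31+991)%997=775 [pair 0] -> [775]
  Sibling for proof at L3: 991
Root: 775
Proof path (sibling hashes from leaf to root): [61, 405, 690, 991]

Answer: 61 405 690 991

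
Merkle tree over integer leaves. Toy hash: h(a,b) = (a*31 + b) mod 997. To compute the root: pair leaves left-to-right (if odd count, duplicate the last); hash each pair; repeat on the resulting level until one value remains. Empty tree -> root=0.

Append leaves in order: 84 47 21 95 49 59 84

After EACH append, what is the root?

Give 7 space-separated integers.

After append 84 (leaves=[84]):
  L0: [84]
  root=84
After append 47 (leaves=[84, 47]):
  L0: [84, 47]
  L1: h(84,47)=(84*31+47)%997=657 -> [657]
  root=657
After append 21 (leaves=[84, 47, 21]):
  L0: [84, 47, 21]
  L1: h(84,47)=(84*31+47)%997=657 h(21,21)=(21*31+21)%997=672 -> [657, 672]
  L2: h(657,672)=(657*31+672)%997=102 -> [102]
  root=102
After append 95 (leaves=[84, 47, 21, 95]):
  L0: [84, 47, 21, 95]
  L1: h(84,47)=(84*31+47)%997=657 h(21,95)=(21*31+95)%997=746 -> [657, 746]
  L2: h(657,746)=(657*31+746)%997=176 -> [176]
  root=176
After append 49 (leaves=[84, 47, 21, 95, 49]):
  L0: [84, 47, 21, 95, 49]
  L1: h(84,47)=(84*31+47)%997=657 h(21,95)=(21*31+95)%997=746 h(49,49)=(49*31+49)%997=571 -> [657, 746, 571]
  L2: h(657,746)=(657*31+746)%997=176 h(571,571)=(571*31+571)%997=326 -> [176, 326]
  L3: h(176,326)=(176*31+326)%997=797 -> [797]
  root=797
After append 59 (leaves=[84, 47, 21, 95, 49, 59]):
  L0: [84, 47, 21, 95, 49, 59]
  L1: h(84,47)=(84*31+47)%997=657 h(21,95)=(21*31+95)%997=746 h(49,59)=(49*31+59)%997=581 -> [657, 746, 581]
  L2: h(657,746)=(657*31+746)%997=176 h(581,581)=(581*31+581)%997=646 -> [176, 646]
  L3: h(176,646)=(176*31+646)%997=120 -> [120]
  root=120
After append 84 (leaves=[84, 47, 21, 95, 49, 59, 84]):
  L0: [84, 47, 21, 95, 49, 59, 84]
  L1: h(84,47)=(84*31+47)%997=657 h(21,95)=(21*31+95)%997=746 h(49,59)=(49*31+59)%997=581 h(84,84)=(84*31+84)%997=694 -> [657, 746, 581, 694]
  L2: h(657,746)=(657*31+746)%997=176 h(581,694)=(581*31+694)%997=759 -> [176, 759]
  L3: h(176,759)=(176*31+759)%997=233 -> [233]
  root=233

Answer: 84 657 102 176 797 120 233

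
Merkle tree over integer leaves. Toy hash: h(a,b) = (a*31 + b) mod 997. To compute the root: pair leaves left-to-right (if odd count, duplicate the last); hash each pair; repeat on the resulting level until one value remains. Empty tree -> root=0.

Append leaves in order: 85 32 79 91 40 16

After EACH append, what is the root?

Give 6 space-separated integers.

Answer: 85 673 460 472 757 986

Derivation:
After append 85 (leaves=[85]):
  L0: [85]
  root=85
After append 32 (leaves=[85, 32]):
  L0: [85, 32]
  L1: h(85,32)=(85*31+32)%997=673 -> [673]
  root=673
After append 79 (leaves=[85, 32, 79]):
  L0: [85, 32, 79]
  L1: h(85,32)=(85*31+32)%997=673 h(79,79)=(79*31+79)%997=534 -> [673, 534]
  L2: h(673,534)=(673*31+534)%997=460 -> [460]
  root=460
After append 91 (leaves=[85, 32, 79, 91]):
  L0: [85, 32, 79, 91]
  L1: h(85,32)=(85*31+32)%997=673 h(79,91)=(79*31+91)%997=546 -> [673, 546]
  L2: h(673,546)=(673*31+546)%997=472 -> [472]
  root=472
After append 40 (leaves=[85, 32, 79, 91, 40]):
  L0: [85, 32, 79, 91, 40]
  L1: h(85,32)=(85*31+32)%997=673 h(79,91)=(79*31+91)%997=546 h(40,40)=(40*31+40)%997=283 -> [673, 546, 283]
  L2: h(673,546)=(673*31+546)%997=472 h(283,283)=(283*31+283)%997=83 -> [472, 83]
  L3: h(472,83)=(472*31+83)%997=757 -> [757]
  root=757
After append 16 (leaves=[85, 32, 79, 91, 40, 16]):
  L0: [85, 32, 79, 91, 40, 16]
  L1: h(85,32)=(85*31+32)%997=673 h(79,91)=(79*31+91)%997=546 h(40,16)=(40*31+16)%997=259 -> [673, 546, 259]
  L2: h(673,546)=(673*31+546)%997=472 h(259,259)=(259*31+259)%997=312 -> [472, 312]
  L3: h(472,312)=(472*31+312)%997=986 -> [986]
  root=986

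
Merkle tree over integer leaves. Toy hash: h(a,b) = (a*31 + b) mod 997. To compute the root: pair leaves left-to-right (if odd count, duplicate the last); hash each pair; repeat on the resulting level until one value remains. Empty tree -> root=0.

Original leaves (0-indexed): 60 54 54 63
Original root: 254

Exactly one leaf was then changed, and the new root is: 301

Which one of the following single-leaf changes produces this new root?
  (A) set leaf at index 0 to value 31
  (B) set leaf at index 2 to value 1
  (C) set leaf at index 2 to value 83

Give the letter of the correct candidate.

Answer: A

Derivation:
Original leaves: [60, 54, 54, 63]
Target new root: 301
Try each candidate change and compute the resulting root:
Candidate A: set leaf[0] = 31 -> leaves = [31, 54, 54, 63]
  L0: [31, 54, 54, 63]
  L1: h(31,54)=(31*31+54)%997=18 h(54,63)=(54*31+63)%997=740 -> [18, 740]
  L2: h(18,740)=(18*31+740)%997=301 -> [301]
  root = 301 == target 301  ** MATCH **
Candidate B: set leaf[2] = 1 -> leaves = [60, 54, 1, 63]
  L0: [60, 54, 1, 63]
  L1: h(60,54)=(60*31+54)%997=917 h(1,63)=(1*31+63)%997=94 -> [917, 94]
  L2: h(917,94)=(917*31+94)%997=605 -> [605]
  root = 605 != target 301
Candidate C: set leaf[2] = 83 -> leaves = [60, 54, 83, 63]
  L0: [60, 54, 83, 63]
  L1: h(60,54)=(60*31+54)%997=917 h(83,63)=(83*31+63)%997=642 -> [917, 642]
  L2: h(917,642)=(917*31+642)%997=156 -> [156]
  root = 156 != target 301
Candidate A produces the target root.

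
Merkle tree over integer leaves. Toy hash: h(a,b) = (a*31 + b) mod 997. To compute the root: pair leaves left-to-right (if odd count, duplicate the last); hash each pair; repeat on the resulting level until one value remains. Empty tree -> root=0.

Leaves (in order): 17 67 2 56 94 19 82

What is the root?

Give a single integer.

Answer: 49

Derivation:
L0: [17, 67, 2, 56, 94, 19, 82]
L1: h(17,67)=(17*31+67)%997=594 h(2,56)=(2*31+56)%997=118 h(94,19)=(94*31+19)%997=939 h(82,82)=(82*31+82)%997=630 -> [594, 118, 939, 630]
L2: h(594,118)=(594*31+118)%997=586 h(939,630)=(939*31+630)%997=826 -> [586, 826]
L3: h(586,826)=(586*31+826)%997=49 -> [49]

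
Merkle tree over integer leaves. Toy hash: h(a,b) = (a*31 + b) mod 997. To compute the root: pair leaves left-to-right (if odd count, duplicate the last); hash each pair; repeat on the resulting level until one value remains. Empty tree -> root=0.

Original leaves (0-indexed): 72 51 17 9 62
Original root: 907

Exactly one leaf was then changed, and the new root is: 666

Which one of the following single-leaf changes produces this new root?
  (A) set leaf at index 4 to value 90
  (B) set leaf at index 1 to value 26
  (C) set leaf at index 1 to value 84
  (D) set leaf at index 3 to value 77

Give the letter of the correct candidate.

Original leaves: [72, 51, 17, 9, 62]
Target new root: 666
Try each candidate change and compute the resulting root:
Candidate A: set leaf[4] = 90 -> leaves = [72, 51, 17, 9, 90]
  L0: [72, 51, 17, 9, 90]
  L1: h(72,51)=(72*31+51)%997=289 h(17,9)=(17*31+9)%997=536 h(90,90)=(90*31+90)%997=886 -> [289, 536, 886]
  L2: h(289,536)=(289*31+536)%997=522 h(886,886)=(886*31+886)%997=436 -> [522, 436]
  L3: h(522,436)=(522*31+436)%997=666 -> [666]
  root = 666 == target 666  ** MATCH **
Candidate B: set leaf[1] = 26 -> leaves = [72, 26, 17, 9, 62]
  L0: [72, 26, 17, 9, 62]
  L1: h(72,26)=(72*31+26)%997=264 h(17,9)=(17*31+9)%997=536 h(62,62)=(62*31+62)%997=987 -> [264, 536, 987]
  L2: h(264,536)=(264*31+536)%997=744 h(987,987)=(987*31+987)%997=677 -> [744, 677]
  L3: h(744,677)=(744*31+677)%997=810 -> [810]
  root = 810 != target 666
Candidate C: set leaf[1] = 84 -> leaves = [72, 84, 17, 9, 62]
  L0: [72, 84, 17, 9, 62]
  L1: h(72,84)=(72*31+84)%997=322 h(17,9)=(17*31+9)%997=536 h(62,62)=(62*31+62)%997=987 -> [322, 536, 987]
  L2: h(322,536)=(322*31+536)%997=548 h(987,987)=(987*31+987)%997=677 -> [548, 677]
  L3: h(548,677)=(548*31+677)%997=716 -> [716]
  root = 716 != target 666
Candidate D: set leaf[3] = 77 -> leaves = [72, 51, 17, 77, 62]
  L0: [72, 51, 17, 77, 62]
  L1: h(72,51)=(72*31+51)%997=289 h(17,77)=(17*31+77)%997=604 h(62,62)=(62*31+62)%997=987 -> [289, 604, 987]
  L2: h(289,604)=(289*31+604)%997=590 h(987,987)=(987*31+987)%997=677 -> [590, 677]
  L3: h(590,677)=(590*31+677)%997=24 -> [24]
  root = 24 != target 666
Candidate A produces the target root.

Answer: A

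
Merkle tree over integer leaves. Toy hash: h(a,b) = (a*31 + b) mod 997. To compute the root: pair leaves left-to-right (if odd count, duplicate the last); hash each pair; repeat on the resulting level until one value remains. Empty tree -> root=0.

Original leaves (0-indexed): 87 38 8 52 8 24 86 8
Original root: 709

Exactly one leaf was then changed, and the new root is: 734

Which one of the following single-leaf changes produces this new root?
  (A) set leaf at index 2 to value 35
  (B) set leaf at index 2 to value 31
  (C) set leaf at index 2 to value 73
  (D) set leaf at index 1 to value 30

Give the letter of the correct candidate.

Original leaves: [87, 38, 8, 52, 8, 24, 86, 8]
Target new root: 734
Try each candidate change and compute the resulting root:
Candidate A: set leaf[2] = 35 -> leaves = [87, 38, 35, 52, 8, 24, 86, 8]
  L0: [87, 38, 35, 52, 8, 24, 86, 8]
  L1: h(87,38)=(87*31+38)%997=741 h(35,52)=(35*31+52)%997=140 h(8,24)=(8*31+24)%997=272 h(86,8)=(86*31+8)%997=680 -> [741, 140, 272, 680]
  L2: h(741,140)=(741*31+140)%997=180 h(272,680)=(272*31+680)%997=139 -> [180, 139]
  L3: h(180,139)=(180*31+139)%997=734 -> [734]
  root = 734 == target 734  ** MATCH **
Candidate B: set leaf[2] = 31 -> leaves = [87, 38, 31, 52, 8, 24, 86, 8]
  L0: [87, 38, 31, 52, 8, 24, 86, 8]
  L1: h(87,38)=(87*31+38)%997=741 h(31,52)=(31*31+52)%997=16 h(8,24)=(8*31+24)%997=272 h(86,8)=(86*31+8)%997=680 -> [741, 16, 272, 680]
  L2: h(741,16)=(741*31+16)%997=56 h(272,680)=(272*31+680)%997=139 -> [56, 139]
  L3: h(56,139)=(56*31+139)%997=878 -> [878]
  root = 878 != target 734
Candidate C: set leaf[2] = 73 -> leaves = [87, 38, 73, 52, 8, 24, 86, 8]
  L0: [87, 38, 73, 52, 8, 24, 86, 8]
  L1: h(87,38)=(87*31+38)%997=741 h(73,52)=(73*31+52)%997=321 h(8,24)=(8*31+24)%997=272 h(86,8)=(86*31+8)%997=680 -> [741, 321, 272, 680]
  L2: h(741,321)=(741*31+321)%997=361 h(272,680)=(272*31+680)%997=139 -> [361, 139]
  L3: h(361,139)=(361*31+139)%997=363 -> [363]
  root = 363 != target 734
Candidate D: set leaf[1] = 30 -> leaves = [87, 30, 8, 52, 8, 24, 86, 8]
  L0: [87, 30, 8, 52, 8, 24, 86, 8]
  L1: h(87,30)=(87*31+30)%997=733 h(8,52)=(8*31+52)%997=300 h(8,24)=(8*31+24)%997=272 h(86,8)=(86*31+8)%997=680 -> [733, 300, 272, 680]
  L2: h(733,300)=(733*31+300)%997=92 h(272,680)=(272*31+680)%997=139 -> [92, 139]
  L3: h(92,139)=(92*31+139)%997=0 -> [0]
  root = 0 != target 734
Candidate A produces the target root.

Answer: A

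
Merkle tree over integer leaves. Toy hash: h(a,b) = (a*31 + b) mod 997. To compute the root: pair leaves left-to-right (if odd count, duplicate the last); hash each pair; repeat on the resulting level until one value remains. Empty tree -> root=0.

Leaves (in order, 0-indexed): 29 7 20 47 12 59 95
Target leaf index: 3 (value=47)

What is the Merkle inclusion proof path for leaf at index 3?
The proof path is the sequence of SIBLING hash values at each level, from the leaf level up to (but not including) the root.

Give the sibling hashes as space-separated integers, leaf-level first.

Answer: 20 906 449

Derivation:
L0 (leaves): [29, 7, 20, 47, 12, 59, 95], target index=3
L1: h(29,7)=(29*31+7)%997=906 [pair 0] h(20,47)=(20*31+47)%997=667 [pair 1] h(12,59)=(12*31+59)%997=431 [pair 2] h(95,95)=(95*31+95)%997=49 [pair 3] -> [906, 667, 431, 49]
  Sibling for proof at L0: 20
L2: h(906,667)=(906*31+667)%997=837 [pair 0] h(431,49)=(431*31+49)%997=449 [pair 1] -> [837, 449]
  Sibling for proof at L1: 906
L3: h(837,449)=(837*31+449)%997=474 [pair 0] -> [474]
  Sibling for proof at L2: 449
Root: 474
Proof path (sibling hashes from leaf to root): [20, 906, 449]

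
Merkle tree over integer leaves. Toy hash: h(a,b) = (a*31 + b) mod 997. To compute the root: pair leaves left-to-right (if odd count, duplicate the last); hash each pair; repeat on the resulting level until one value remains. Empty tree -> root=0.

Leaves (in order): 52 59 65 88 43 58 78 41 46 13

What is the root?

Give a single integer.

L0: [52, 59, 65, 88, 43, 58, 78, 41, 46, 13]
L1: h(52,59)=(52*31+59)%997=674 h(65,88)=(65*31+88)%997=109 h(43,58)=(43*31+58)%997=394 h(78,41)=(78*31+41)%997=465 h(46,13)=(46*31+13)%997=442 -> [674, 109, 394, 465, 442]
L2: h(674,109)=(674*31+109)%997=66 h(394,465)=(394*31+465)%997=715 h(442,442)=(442*31+442)%997=186 -> [66, 715, 186]
L3: h(66,715)=(66*31+715)%997=767 h(186,186)=(186*31+186)%997=967 -> [767, 967]
L4: h(767,967)=(767*31+967)%997=816 -> [816]

Answer: 816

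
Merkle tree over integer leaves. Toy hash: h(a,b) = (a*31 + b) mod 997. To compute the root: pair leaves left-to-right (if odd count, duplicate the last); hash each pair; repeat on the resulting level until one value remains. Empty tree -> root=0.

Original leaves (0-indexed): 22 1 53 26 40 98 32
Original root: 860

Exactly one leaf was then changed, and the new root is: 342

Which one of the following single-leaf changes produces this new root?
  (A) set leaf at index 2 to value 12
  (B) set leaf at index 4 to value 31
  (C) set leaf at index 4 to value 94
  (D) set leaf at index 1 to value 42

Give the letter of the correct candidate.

Original leaves: [22, 1, 53, 26, 40, 98, 32]
Target new root: 342
Try each candidate change and compute the resulting root:
Candidate A: set leaf[2] = 12 -> leaves = [22, 1, 12, 26, 40, 98, 32]
  L0: [22, 1, 12, 26, 40, 98, 32]
  L1: h(22,1)=(22*31+1)%997=683 h(12,26)=(12*31+26)%997=398 h(40,98)=(40*31+98)%997=341 h(32,32)=(32*31+32)%997=27 -> [683, 398, 341, 27]
  L2: h(683,398)=(683*31+398)%997=634 h(341,27)=(341*31+27)%997=628 -> [634, 628]
  L3: h(634,628)=(634*31+628)%997=342 -> [342]
  root = 342 == target 342  ** MATCH **
Candidate B: set leaf[4] = 31 -> leaves = [22, 1, 53, 26, 31, 98, 32]
  L0: [22, 1, 53, 26, 31, 98, 32]
  L1: h(22,1)=(22*31+1)%997=683 h(53,26)=(53*31+26)%997=672 h(31,98)=(31*31+98)%997=62 h(32,32)=(32*31+32)%997=27 -> [683, 672, 62, 27]
  L2: h(683,672)=(683*31+672)%997=908 h(62,27)=(62*31+27)%997=952 -> [908, 952]
  L3: h(908,952)=(908*31+952)%997=187 -> [187]
  root = 187 != target 342
Candidate C: set leaf[4] = 94 -> leaves = [22, 1, 53, 26, 94, 98, 32]
  L0: [22, 1, 53, 26, 94, 98, 32]
  L1: h(22,1)=(22*31+1)%997=683 h(53,26)=(53*31+26)%997=672 h(94,98)=(94*31+98)%997=21 h(32,32)=(32*31+32)%997=27 -> [683, 672, 21, 27]
  L2: h(683,672)=(683*31+672)%997=908 h(21,27)=(21*31+27)%997=678 -> [908, 678]
  L3: h(908,678)=(908*31+678)%997=910 -> [910]
  root = 910 != target 342
Candidate D: set leaf[1] = 42 -> leaves = [22, 42, 53, 26, 40, 98, 32]
  L0: [22, 42, 53, 26, 40, 98, 32]
  L1: h(22,42)=(22*31+42)%997=724 h(53,26)=(53*31+26)%997=672 h(40,98)=(40*31+98)%997=341 h(32,32)=(32*31+32)%997=27 -> [724, 672, 341, 27]
  L2: h(724,672)=(724*31+672)%997=185 h(341,27)=(341*31+27)%997=628 -> [185, 628]
  L3: h(185,628)=(185*31+628)%997=381 -> [381]
  root = 381 != target 342
Candidate A produces the target root.

Answer: A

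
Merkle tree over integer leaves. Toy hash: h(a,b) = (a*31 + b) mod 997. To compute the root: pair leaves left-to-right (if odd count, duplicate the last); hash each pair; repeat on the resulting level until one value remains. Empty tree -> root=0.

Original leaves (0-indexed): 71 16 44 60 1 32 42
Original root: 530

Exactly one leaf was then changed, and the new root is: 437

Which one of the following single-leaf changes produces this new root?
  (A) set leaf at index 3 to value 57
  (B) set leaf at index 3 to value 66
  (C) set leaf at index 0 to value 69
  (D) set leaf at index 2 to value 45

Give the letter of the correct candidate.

Answer: A

Derivation:
Original leaves: [71, 16, 44, 60, 1, 32, 42]
Target new root: 437
Try each candidate change and compute the resulting root:
Candidate A: set leaf[3] = 57 -> leaves = [71, 16, 44, 57, 1, 32, 42]
  L0: [71, 16, 44, 57, 1, 32, 42]
  L1: h(71,16)=(71*31+16)%997=223 h(44,57)=(44*31+57)%997=424 h(1,32)=(1*31+32)%997=63 h(42,42)=(42*31+42)%997=347 -> [223, 424, 63, 347]
  L2: h(223,424)=(223*31+424)%997=358 h(63,347)=(63*31+347)%997=306 -> [358, 306]
  L3: h(358,306)=(358*31+306)%997=437 -> [437]
  root = 437 == target 437  ** MATCH **
Candidate B: set leaf[3] = 66 -> leaves = [71, 16, 44, 66, 1, 32, 42]
  L0: [71, 16, 44, 66, 1, 32, 42]
  L1: h(71,16)=(71*31+16)%997=223 h(44,66)=(44*31+66)%997=433 h(1,32)=(1*31+32)%997=63 h(42,42)=(42*31+42)%997=347 -> [223, 433, 63, 347]
  L2: h(223,433)=(223*31+433)%997=367 h(63,347)=(63*31+347)%997=306 -> [367, 306]
  L3: h(367,306)=(367*31+306)%997=716 -> [716]
  root = 716 != target 437
Candidate C: set leaf[0] = 69 -> leaves = [69, 16, 44, 60, 1, 32, 42]
  L0: [69, 16, 44, 60, 1, 32, 42]
  L1: h(69,16)=(69*31+16)%997=161 h(44,60)=(44*31+60)%997=427 h(1,32)=(1*31+32)%997=63 h(42,42)=(42*31+42)%997=347 -> [161, 427, 63, 347]
  L2: h(161,427)=(161*31+427)%997=433 h(63,347)=(63*31+347)%997=306 -> [433, 306]
  L3: h(433,306)=(433*31+306)%997=768 -> [768]
  root = 768 != target 437
Candidate D: set leaf[2] = 45 -> leaves = [71, 16, 45, 60, 1, 32, 42]
  L0: [71, 16, 45, 60, 1, 32, 42]
  L1: h(71,16)=(71*31+16)%997=223 h(45,60)=(45*31+60)%997=458 h(1,32)=(1*31+32)%997=63 h(42,42)=(42*31+42)%997=347 -> [223, 458, 63, 347]
  L2: h(223,458)=(223*31+458)%997=392 h(63,347)=(63*31+347)%997=306 -> [392, 306]
  L3: h(392,306)=(392*31+306)%997=494 -> [494]
  root = 494 != target 437
Candidate A produces the target root.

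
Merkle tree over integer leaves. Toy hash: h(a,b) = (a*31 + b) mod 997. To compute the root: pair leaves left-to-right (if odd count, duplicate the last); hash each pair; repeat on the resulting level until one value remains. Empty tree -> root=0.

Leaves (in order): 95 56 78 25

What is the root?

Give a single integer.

Answer: 759

Derivation:
L0: [95, 56, 78, 25]
L1: h(95,56)=(95*31+56)%997=10 h(78,25)=(78*31+25)%997=449 -> [10, 449]
L2: h(10,449)=(10*31+449)%997=759 -> [759]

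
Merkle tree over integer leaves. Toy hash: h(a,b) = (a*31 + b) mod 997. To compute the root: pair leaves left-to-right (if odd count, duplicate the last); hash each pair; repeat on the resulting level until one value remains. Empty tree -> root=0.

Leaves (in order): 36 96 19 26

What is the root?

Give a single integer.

L0: [36, 96, 19, 26]
L1: h(36,96)=(36*31+96)%997=215 h(19,26)=(19*31+26)%997=615 -> [215, 615]
L2: h(215,615)=(215*31+615)%997=301 -> [301]

Answer: 301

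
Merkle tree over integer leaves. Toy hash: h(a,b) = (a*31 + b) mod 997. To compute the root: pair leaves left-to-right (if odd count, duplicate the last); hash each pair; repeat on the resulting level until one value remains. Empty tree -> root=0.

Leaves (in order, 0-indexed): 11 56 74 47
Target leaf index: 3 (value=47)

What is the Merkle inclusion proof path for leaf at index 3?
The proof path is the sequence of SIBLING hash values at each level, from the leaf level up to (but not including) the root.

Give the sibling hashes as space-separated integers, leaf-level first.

L0 (leaves): [11, 56, 74, 47], target index=3
L1: h(11,56)=(11*31+56)%997=397 [pair 0] h(74,47)=(74*31+47)%997=347 [pair 1] -> [397, 347]
  Sibling for proof at L0: 74
L2: h(397,347)=(397*31+347)%997=690 [pair 0] -> [690]
  Sibling for proof at L1: 397
Root: 690
Proof path (sibling hashes from leaf to root): [74, 397]

Answer: 74 397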